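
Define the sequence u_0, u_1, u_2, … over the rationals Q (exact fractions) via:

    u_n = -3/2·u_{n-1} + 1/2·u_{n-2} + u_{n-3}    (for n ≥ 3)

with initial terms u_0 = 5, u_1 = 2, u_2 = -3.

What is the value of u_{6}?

u_3 = -3/2·-3 + 1/2·2 + 1·5 = 21/2
u_4 = -3/2·21/2 + 1/2·-3 + 1·2 = -61/4
u_5 = -3/2·-61/4 + 1/2·21/2 + 1·-3 = 201/8
u_6 = -3/2·201/8 + 1/2·-61/4 + 1·21/2 = -557/16

-557/16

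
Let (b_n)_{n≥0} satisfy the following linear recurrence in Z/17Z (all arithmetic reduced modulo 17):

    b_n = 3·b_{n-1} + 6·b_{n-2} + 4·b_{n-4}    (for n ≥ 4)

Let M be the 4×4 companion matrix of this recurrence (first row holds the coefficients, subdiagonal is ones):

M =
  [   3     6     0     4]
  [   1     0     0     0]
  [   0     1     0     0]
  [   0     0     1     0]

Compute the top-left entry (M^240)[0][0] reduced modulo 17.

9

(M^240)[0][0] is the top entry after applying M 240 times to the unit state (1, 0, 0, 0). Equivalently it is h_{243} for the auxiliary sequence (h_n) obeying the same recurrence with h_3 = 1 and h_i = 0 for 0 ≤ i < 3:
h_4 = 3·1 + 6·0 + 0·0 + 4·0 = 3
h_5 = 3·3 + 6·1 + 0·0 + 4·0 = 15
h_6 = 3·15 + 6·3 + 0·1 + 4·0 = 12
h_7 = 3·12 + 6·15 + 0·3 + 4·1 = 11
h_8 = 3·11 + 6·12 + 0·15 + 4·3 = 15
h_9 = 3·15 + 6·11 + 0·12 + 4·15 = 1
Continuing the recurrence:
  h_10 = 5;  h_11 = 14;  h_12 = 13;  h_13 = 8;  h_14 = 3;  h_15 = 11
  h_16 = 1;  h_17 = 16;  h_18 = 15;  h_19 = 15;  h_20 = 3;  h_21 = 10
  h_22 = 6;  h_23 = 2;  h_24 = 3;  h_25 = 10;  h_26 = 4;  h_27 = 12
  h_28 = 4;  h_29 = 5;  h_30 = 4;  h_31 = 5;  h_32 = 4;  h_33 = 11
  h_34 = 5;  h_35 = 16;  h_36 = 9;  h_37 = 14;  h_38 = 14;  h_39 = 3
  h_40 = 10;  h_41 = 2;  h_42 = 3;  h_43 = 16;  h_44 = 4;  h_45 = 14
  h_46 = 10;  h_47 = 8;  h_48 = 15;  h_49 = 13;  h_50 = 16;  h_51 = 5
  h_52 = 1;  h_53 = 0;  h_54 = 2;  h_55 = 9;  h_56 = 9;  h_57 = 13
  h_58 = 16;  h_59 = 9;  h_60 = 6;  h_61 = 5;  h_62 = 13;  h_63 = 3
  h_64 = 9;  h_65 = 14;  h_66 = 12;  h_67 = 13;  h_68 = 11;  h_69 = 14
  h_70 = 3;  h_71 = 9;  h_72 = 4;  h_73 = 3;  h_74 = 11;  h_75 = 2
  h_76 = 3;  h_77 = 16;  h_78 = 8;  h_79 = 9;  h_80 = 2;  h_81 = 5
  h_82 = 8;  h_83 = 5;  h_84 = 3;  h_85 = 8;  h_86 = 6;  h_87 = 1
  h_88 = 0;  h_89 = 4;  h_90 = 2;  h_91 = 0;  h_92 = 12;  h_93 = 1
  h_94 = 15;  h_95 = 0;  h_96 = 2;  h_97 = 10;  h_98 = 0;  h_99 = 9
  h_100 = 1;  h_101 = 12;  h_102 = 8;  h_103 = 13;  h_104 = 6;  h_105 = 8
  h_106 = 7;  h_107 = 2;  h_108 = 4;  h_109 = 5;  h_110 = 16;  h_111 = 1
  h_112 = 13;  h_113 = 14;  h_114 = 14;  h_115 = 11;  h_116 = 16;  h_117 = 0
  h_118 = 16;  h_119 = 7;  h_120 = 11;  h_121 = 7;  h_122 = 15;  h_123 = 13
  h_124 = 3;  h_125 = 13;  h_126 = 15;  h_127 = 5;  h_128 = 15;  h_129 = 8
  h_130 = 4;  h_131 = 12;  h_132 = 1;  h_133 = 5;  h_134 = 3;  h_135 = 2
  h_136 = 11;  h_137 = 14;  h_138 = 1;  h_139 = 10;  h_140 = 12;  h_141 = 16
  h_142 = 5;  h_143 = 15;  h_144 = 4;  h_145 = 13;  h_146 = 15;  h_147 = 13
  h_148 = 9;  h_149 = 4;  h_150 = 7;  h_151 = 12;  h_152 = 12;  h_153 = 5
  h_154 = 13;  h_155 = 15;  h_156 = 1;  h_157 = 11;  h_158 = 6;  h_159 = 8
  h_160 = 13;  h_161 = 12;  h_162 = 2;  h_163 = 8;  h_164 = 3;  h_165 = 3
  h_166 = 1;  h_167 = 2;  h_168 = 7;  h_169 = 11;  h_170 = 11;  h_171 = 5
  h_172 = 7;  h_173 = 10;  h_174 = 14;  h_175 = 3;  h_176 = 2;  h_177 = 13
  h_178 = 5;  h_179 = 3;  h_180 = 13;  h_181 = 7;  h_182 = 0;  h_183 = 3
  h_184 = 10;  h_185 = 8;  h_186 = 16;  h_187 = 6;  h_188 = 1;  h_189 = 3
  h_190 = 11;  h_191 = 7;  h_192 = 6;  h_193 = 4;  h_194 = 7;  h_195 = 5
  h_196 = 13;  h_197 = 0;  h_198 = 4;  h_199 = 15;  h_200 = 2;  h_201 = 11
  h_202 = 10;  h_203 = 3;  h_204 = 9;  h_205 = 4;  h_206 = 4;  h_207 = 14
  h_208 = 0;  h_209 = 15;  h_210 = 10;  h_211 = 6;  h_212 = 10;  h_213 = 7
  h_214 = 2;  h_215 = 4;  h_216 = 13;  h_217 = 6;  h_218 = 2;  h_219 = 7
  h_220 = 0;  h_221 = 15;  h_222 = 2;  h_223 = 5;  h_224 = 10;  h_225 = 1
  h_226 = 3;  h_227 = 1;  h_228 = 10;  h_229 = 6;  h_230 = 5;  h_231 = 4
  h_232 = 14;  h_233 = 5;  h_234 = 0;  h_235 = 12;  h_236 = 7;  h_237 = 11
  h_238 = 7;  h_239 = 16;  h_240 = 16;  h_241 = 1
h_242 = 3·1 + 6·16 + 0·16 + 4·7 = 8
h_243 = 3·8 + 6·1 + 0·16 + 4·16 = 9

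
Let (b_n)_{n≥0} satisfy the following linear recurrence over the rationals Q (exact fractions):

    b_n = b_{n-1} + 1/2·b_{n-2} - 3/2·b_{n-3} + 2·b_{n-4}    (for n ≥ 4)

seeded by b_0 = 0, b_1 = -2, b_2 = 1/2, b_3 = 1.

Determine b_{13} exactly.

1/4

b_4 = 1·1 + 1/2·1/2 + -3/2·-2 + 2·0 = 17/4
b_5 = 1·17/4 + 1/2·1 + -3/2·1/2 + 2·-2 = 0
b_6 = 1·0 + 1/2·17/4 + -3/2·1 + 2·1/2 = 13/8
b_7 = 1·13/8 + 1/2·0 + -3/2·17/4 + 2·1 = -11/4
b_8 = 1·-11/4 + 1/2·13/8 + -3/2·0 + 2·17/4 = 105/16
b_9 = 1·105/16 + 1/2·-11/4 + -3/2·13/8 + 2·0 = 11/4
b_10 = 1·11/4 + 1/2·105/16 + -3/2·-11/4 + 2·13/8 = 429/32
b_11 = 1·429/32 + 1/2·11/4 + -3/2·105/16 + 2·-11/4 = -9/16
b_12 = 1·-9/16 + 1/2·429/32 + -3/2·11/4 + 2·105/16 = 969/64
b_13 = 1·969/64 + 1/2·-9/16 + -3/2·429/32 + 2·11/4 = 1/4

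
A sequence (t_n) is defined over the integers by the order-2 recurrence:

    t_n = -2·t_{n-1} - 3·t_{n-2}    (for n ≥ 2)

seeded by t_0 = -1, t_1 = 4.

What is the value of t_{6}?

t_2 = -2·4 + -3·-1 = -5
t_3 = -2·-5 + -3·4 = -2
t_4 = -2·-2 + -3·-5 = 19
t_5 = -2·19 + -3·-2 = -32
t_6 = -2·-32 + -3·19 = 7

7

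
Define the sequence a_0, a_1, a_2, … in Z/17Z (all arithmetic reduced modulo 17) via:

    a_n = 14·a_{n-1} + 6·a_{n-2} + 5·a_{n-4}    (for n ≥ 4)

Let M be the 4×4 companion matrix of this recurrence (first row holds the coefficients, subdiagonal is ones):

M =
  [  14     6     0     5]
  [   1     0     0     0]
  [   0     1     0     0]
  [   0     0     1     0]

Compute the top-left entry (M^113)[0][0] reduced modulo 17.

13

(M^113)[0][0] is the top entry after applying M 113 times to the unit state (1, 0, 0, 0). Equivalently it is h_{116} for the auxiliary sequence (h_n) obeying the same recurrence with h_3 = 1 and h_i = 0 for 0 ≤ i < 3:
h_4 = 14·1 + 6·0 + 0·0 + 5·0 = 14
h_5 = 14·14 + 6·1 + 0·0 + 5·0 = 15
h_6 = 14·15 + 6·14 + 0·1 + 5·0 = 5
h_7 = 14·5 + 6·15 + 0·14 + 5·1 = 12
h_8 = 14·12 + 6·5 + 0·15 + 5·14 = 13
h_9 = 14·13 + 6·12 + 0·5 + 5·15 = 6
h_10 = 14·6 + 6·13 + 0·12 + 5·5 = 0
h_11 = 14·0 + 6·6 + 0·13 + 5·12 = 11
h_12 = 14·11 + 6·0 + 0·6 + 5·13 = 15
h_13 = 14·15 + 6·11 + 0·0 + 5·6 = 0
h_14 = 14·0 + 6·15 + 0·11 + 5·0 = 5
h_15 = 14·5 + 6·0 + 0·15 + 5·11 = 6
h_16 = 14·6 + 6·5 + 0·0 + 5·15 = 2
h_17 = 14·2 + 6·6 + 0·5 + 5·0 = 13
h_18 = 14·13 + 6·2 + 0·6 + 5·5 = 15
h_19 = 14·15 + 6·13 + 0·2 + 5·6 = 12
h_20 = 14·12 + 6·15 + 0·13 + 5·2 = 13
h_21 = 14·13 + 6·12 + 0·15 + 5·13 = 13
h_22 = 14·13 + 6·13 + 0·12 + 5·15 = 12
h_23 = 14·12 + 6·13 + 0·13 + 5·12 = 0
h_24 = 14·0 + 6·12 + 0·13 + 5·13 = 1
h_25 = 14·1 + 6·0 + 0·12 + 5·13 = 11
h_26 = 14·11 + 6·1 + 0·0 + 5·12 = 16
h_27 = 14·16 + 6·11 + 0·1 + 5·0 = 1
h_28 = 14·1 + 6·16 + 0·11 + 5·1 = 13
h_29 = 14·13 + 6·1 + 0·16 + 5·11 = 5
h_30 = 14·5 + 6·13 + 0·1 + 5·16 = 7
h_31 = 14·7 + 6·5 + 0·13 + 5·1 = 14
h_32 = 14·14 + 6·7 + 0·5 + 5·13 = 14
h_33 = 14·14 + 6·14 + 0·7 + 5·5 = 16
h_34 = 14·16 + 6·14 + 0·14 + 5·7 = 3
h_35 = 14·3 + 6·16 + 0·14 + 5·14 = 4
h_36 = 14·4 + 6·3 + 0·16 + 5·14 = 8
h_37 = 14·8 + 6·4 + 0·3 + 5·16 = 12
h_38 = 14·12 + 6·8 + 0·4 + 5·3 = 10
h_39 = 14·10 + 6·12 + 0·8 + 5·4 = 11
h_40 = 14·11 + 6·10 + 0·12 + 5·8 = 16
h_41 = 14·16 + 6·11 + 0·10 + 5·12 = 10
h_42 = 14·10 + 6·16 + 0·11 + 5·10 = 14
h_43 = 14·14 + 6·10 + 0·16 + 5·11 = 5
h_44 = 14·5 + 6·14 + 0·10 + 5·16 = 13
h_45 = 14·13 + 6·5 + 0·14 + 5·10 = 7
h_46 = 14·7 + 6·13 + 0·5 + 5·14 = 8
h_47 = 14·8 + 6·7 + 0·13 + 5·5 = 9
h_48 = 14·9 + 6·8 + 0·7 + 5·13 = 1
h_49 = 14·1 + 6·9 + 0·8 + 5·7 = 1
h_50 = 14·1 + 6·1 + 0·9 + 5·8 = 9
h_51 = 14·9 + 6·1 + 0·1 + 5·9 = 7
h_52 = 14·7 + 6·9 + 0·1 + 5·1 = 4
h_53 = 14·4 + 6·7 + 0·9 + 5·1 = 1
h_54 = 14·1 + 6·4 + 0·7 + 5·9 = 15
h_55 = 14·15 + 6·1 + 0·4 + 5·7 = 13
h_56 = 14·13 + 6·15 + 0·1 + 5·4 = 3
h_57 = 14·3 + 6·13 + 0·15 + 5·1 = 6
h_58 = 14·6 + 6·3 + 0·13 + 5·15 = 7
h_59 = 14·7 + 6·6 + 0·3 + 5·13 = 12
h_60 = 14·12 + 6·7 + 0·6 + 5·3 = 4
h_61 = 14·4 + 6·12 + 0·7 + 5·6 = 5
h_62 = 14·5 + 6·4 + 0·12 + 5·7 = 10
h_63 = 14·10 + 6·5 + 0·4 + 5·12 = 9
h_64 = 14·9 + 6·10 + 0·5 + 5·4 = 2
h_65 = 14·2 + 6·9 + 0·10 + 5·5 = 5
h_66 = 14·5 + 6·2 + 0·9 + 5·10 = 13
h_67 = 14·13 + 6·5 + 0·2 + 5·9 = 2
h_68 = 14·2 + 6·13 + 0·5 + 5·2 = 14
h_69 = 14·14 + 6·2 + 0·13 + 5·5 = 12
h_70 = 14·12 + 6·14 + 0·2 + 5·13 = 11
h_71 = 14·11 + 6·12 + 0·14 + 5·2 = 15
h_72 = 14·15 + 6·11 + 0·12 + 5·14 = 6
h_73 = 14·6 + 6·15 + 0·11 + 5·12 = 13
h_74 = 14·13 + 6·6 + 0·15 + 5·11 = 1
h_75 = 14·1 + 6·13 + 0·6 + 5·15 = 14
h_76 = 14·14 + 6·1 + 0·13 + 5·6 = 11
h_77 = 14·11 + 6·14 + 0·1 + 5·13 = 14
h_78 = 14·14 + 6·11 + 0·14 + 5·1 = 12
h_79 = 14·12 + 6·14 + 0·11 + 5·14 = 16
h_80 = 14·16 + 6·12 + 0·14 + 5·11 = 11
h_81 = 14·11 + 6·16 + 0·12 + 5·14 = 14
h_82 = 14·14 + 6·11 + 0·16 + 5·12 = 16
h_83 = 14·16 + 6·14 + 0·11 + 5·16 = 14
h_84 = 14·14 + 6·16 + 0·14 + 5·11 = 7
h_85 = 14·7 + 6·14 + 0·16 + 5·14 = 14
h_86 = 14·14 + 6·7 + 0·14 + 5·16 = 12
h_87 = 14·12 + 6·14 + 0·7 + 5·14 = 16
h_88 = 14·16 + 6·12 + 0·14 + 5·7 = 8
h_89 = 14·8 + 6·16 + 0·12 + 5·14 = 6
h_90 = 14·6 + 6·8 + 0·16 + 5·12 = 5
h_91 = 14·5 + 6·6 + 0·8 + 5·16 = 16
h_92 = 14·16 + 6·5 + 0·6 + 5·8 = 5
h_93 = 14·5 + 6·16 + 0·5 + 5·6 = 9
h_94 = 14·9 + 6·5 + 0·16 + 5·5 = 11
h_95 = 14·11 + 6·9 + 0·5 + 5·16 = 16
h_96 = 14·16 + 6·11 + 0·9 + 5·5 = 9
h_97 = 14·9 + 6·16 + 0·11 + 5·9 = 12
h_98 = 14·12 + 6·9 + 0·16 + 5·11 = 5
h_99 = 14·5 + 6·12 + 0·9 + 5·16 = 1
h_100 = 14·1 + 6·5 + 0·12 + 5·9 = 4
h_101 = 14·4 + 6·1 + 0·5 + 5·12 = 3
h_102 = 14·3 + 6·4 + 0·1 + 5·5 = 6
h_103 = 14·6 + 6·3 + 0·4 + 5·1 = 5
h_104 = 14·5 + 6·6 + 0·3 + 5·4 = 7
h_105 = 14·7 + 6·5 + 0·6 + 5·3 = 7
h_106 = 14·7 + 6·7 + 0·5 + 5·6 = 0
h_107 = 14·0 + 6·7 + 0·7 + 5·5 = 16
h_108 = 14·16 + 6·0 + 0·7 + 5·7 = 4
h_109 = 14·4 + 6·16 + 0·0 + 5·7 = 0
h_110 = 14·0 + 6·4 + 0·16 + 5·0 = 7
h_111 = 14·7 + 6·0 + 0·4 + 5·16 = 8
h_112 = 14·8 + 6·7 + 0·0 + 5·4 = 4
h_113 = 14·4 + 6·8 + 0·7 + 5·0 = 2
h_114 = 14·2 + 6·4 + 0·8 + 5·7 = 2
h_115 = 14·2 + 6·2 + 0·4 + 5·8 = 12
h_116 = 14·12 + 6·2 + 0·2 + 5·4 = 13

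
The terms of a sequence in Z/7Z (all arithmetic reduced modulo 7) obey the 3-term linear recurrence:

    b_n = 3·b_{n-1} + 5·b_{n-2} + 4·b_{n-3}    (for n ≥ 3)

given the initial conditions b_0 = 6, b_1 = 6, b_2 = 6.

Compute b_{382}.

b_3 = 3·6 + 5·6 + 4·6 = 2
b_4 = 3·2 + 5·6 + 4·6 = 4
b_5 = 3·4 + 5·2 + 4·6 = 4
b_6 = 3·4 + 5·4 + 4·2 = 5
b_7 = 3·5 + 5·4 + 4·4 = 2
b_8 = 3·2 + 5·5 + 4·4 = 5
b_9 = 3·5 + 5·2 + 4·5 = 3
b_10 = 3·3 + 5·5 + 4·2 = 0
b_11 = 3·0 + 5·3 + 4·5 = 0
b_12 = 3·0 + 5·0 + 4·3 = 5
b_13 = 3·5 + 5·0 + 4·0 = 1
b_14 = 3·1 + 5·5 + 4·0 = 0
b_15 = 3·0 + 5·1 + 4·5 = 4
b_16 = 3·4 + 5·0 + 4·1 = 2
b_17 = 3·2 + 5·4 + 4·0 = 5
b_18 = 3·5 + 5·2 + 4·4 = 6
b_19 = 3·6 + 5·5 + 4·2 = 2
b_20 = 3·2 + 5·6 + 4·5 = 0
b_21 = 3·0 + 5·2 + 4·6 = 6
b_22 = 3·6 + 5·0 + 4·2 = 5
b_23 = 3·5 + 5·6 + 4·0 = 3
b_24 = 3·3 + 5·5 + 4·6 = 2
b_25 = 3·2 + 5·3 + 4·5 = 6
b_26 = 3·6 + 5·2 + 4·3 = 5
b_27 = 3·5 + 5·6 + 4·2 = 4
b_28 = 3·4 + 5·5 + 4·6 = 5
b_29 = 3·5 + 5·4 + 4·5 = 6
b_30 = 3·6 + 5·5 + 4·4 = 3
b_31 = 3·3 + 5·6 + 4·5 = 3
b_32 = 3·3 + 5·3 + 4·6 = 6
b_33 = 3·6 + 5·3 + 4·3 = 3
b_34 = 3·3 + 5·6 + 4·3 = 2
b_35 = 3·2 + 5·3 + 4·6 = 3
b_36 = 3·3 + 5·2 + 4·3 = 3
b_37 = 3·3 + 5·3 + 4·2 = 4
b_38 = 3·4 + 5·3 + 4·3 = 4
b_39 = 3·4 + 5·4 + 4·3 = 2
b_40 = 3·2 + 5·4 + 4·4 = 0
b_41 = 3·0 + 5·2 + 4·4 = 5
b_42 = 3·5 + 5·0 + 4·2 = 2
b_43 = 3·2 + 5·5 + 4·0 = 3
b_44 = 3·3 + 5·2 + 4·5 = 4
b_45 = 3·4 + 5·3 + 4·2 = 0
b_46 = 3·0 + 5·4 + 4·3 = 4
b_47 = 3·4 + 5·0 + 4·4 = 0
b_48 = 3·0 + 5·4 + 4·0 = 6
b_49 = 3·6 + 5·0 + 4·4 = 6
b_50 = 3·6 + 5·6 + 4·0 = 6
(b_48, b_49, b_50) = (6, 6, 6) = (b_0, b_1, b_2), so the sequence has period 48.
382 ≡ 46 (mod 48), hence b_382 = b_46 = 4.

4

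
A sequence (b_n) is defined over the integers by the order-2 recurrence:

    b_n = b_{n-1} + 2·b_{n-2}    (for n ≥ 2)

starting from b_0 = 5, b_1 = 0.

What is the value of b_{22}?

6990510

b_2 = 1·0 + 2·5 = 10
b_3 = 1·10 + 2·0 = 10
b_4 = 1·10 + 2·10 = 30
b_5 = 1·30 + 2·10 = 50
b_6 = 1·50 + 2·30 = 110
b_7 = 1·110 + 2·50 = 210
b_8 = 1·210 + 2·110 = 430
b_9 = 1·430 + 2·210 = 850
b_10 = 1·850 + 2·430 = 1710
b_11 = 1·1710 + 2·850 = 3410
b_12 = 1·3410 + 2·1710 = 6830
b_13 = 1·6830 + 2·3410 = 13650
b_14 = 1·13650 + 2·6830 = 27310
b_15 = 1·27310 + 2·13650 = 54610
b_16 = 1·54610 + 2·27310 = 109230
b_17 = 1·109230 + 2·54610 = 218450
b_18 = 1·218450 + 2·109230 = 436910
b_19 = 1·436910 + 2·218450 = 873810
b_20 = 1·873810 + 2·436910 = 1747630
b_21 = 1·1747630 + 2·873810 = 3495250
b_22 = 1·3495250 + 2·1747630 = 6990510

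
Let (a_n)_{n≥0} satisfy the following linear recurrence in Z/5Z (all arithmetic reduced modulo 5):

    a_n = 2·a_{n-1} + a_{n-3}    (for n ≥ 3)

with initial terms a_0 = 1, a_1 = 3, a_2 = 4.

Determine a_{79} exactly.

a_3 = 2·4 + 0·3 + 1·1 = 4
a_4 = 2·4 + 0·4 + 1·3 = 1
a_5 = 2·1 + 0·4 + 1·4 = 1
a_6 = 2·1 + 0·1 + 1·4 = 1
a_7 = 2·1 + 0·1 + 1·1 = 3
a_8 = 2·3 + 0·1 + 1·1 = 2
a_9 = 2·2 + 0·3 + 1·1 = 0
a_10 = 2·0 + 0·2 + 1·3 = 3
a_11 = 2·3 + 0·0 + 1·2 = 3
a_12 = 2·3 + 0·3 + 1·0 = 1
a_13 = 2·1 + 0·3 + 1·3 = 0
a_14 = 2·0 + 0·1 + 1·3 = 3
a_15 = 2·3 + 0·0 + 1·1 = 2
a_16 = 2·2 + 0·3 + 1·0 = 4
a_17 = 2·4 + 0·2 + 1·3 = 1
a_18 = 2·1 + 0·4 + 1·2 = 4
a_19 = 2·4 + 0·1 + 1·4 = 2
a_20 = 2·2 + 0·4 + 1·1 = 0
a_21 = 2·0 + 0·2 + 1·4 = 4
a_22 = 2·4 + 0·0 + 1·2 = 0
a_23 = 2·0 + 0·4 + 1·0 = 0
a_24 = 2·0 + 0·0 + 1·4 = 4
a_25 = 2·4 + 0·0 + 1·0 = 3
a_26 = 2·3 + 0·4 + 1·0 = 1
a_27 = 2·1 + 0·3 + 1·4 = 1
a_28 = 2·1 + 0·1 + 1·3 = 0
a_29 = 2·0 + 0·1 + 1·1 = 1
a_30 = 2·1 + 0·0 + 1·1 = 3
a_31 = 2·3 + 0·1 + 1·0 = 1
a_32 = 2·1 + 0·3 + 1·1 = 3
a_33 = 2·3 + 0·1 + 1·3 = 4
(a_31, a_32, a_33) = (1, 3, 4) = (a_0, a_1, a_2), so the sequence has period 31.
79 ≡ 17 (mod 31), hence a_79 = a_17 = 1.

1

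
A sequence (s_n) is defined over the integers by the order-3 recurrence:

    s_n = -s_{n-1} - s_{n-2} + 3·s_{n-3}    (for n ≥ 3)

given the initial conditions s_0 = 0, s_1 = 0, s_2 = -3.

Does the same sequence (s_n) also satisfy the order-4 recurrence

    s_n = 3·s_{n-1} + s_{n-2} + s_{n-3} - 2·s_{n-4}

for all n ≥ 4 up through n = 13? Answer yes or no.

Terms s_0..s_13: 0, 0, -3, 3, 0, -12, 21, -9, -48, 120, -99, -165, 624, -756
n=4: candidate gives 6, actual s_4 = 0 ✗

no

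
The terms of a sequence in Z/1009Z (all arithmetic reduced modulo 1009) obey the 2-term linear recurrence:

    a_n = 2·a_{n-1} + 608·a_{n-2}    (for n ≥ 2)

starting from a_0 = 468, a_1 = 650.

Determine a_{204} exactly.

684

a_2 = 2·650 + 608·468 = 297
a_3 = 2·297 + 608·650 = 266
a_4 = 2·266 + 608·297 = 497
a_5 = 2·497 + 608·266 = 273
a_6 = 2·273 + 608·497 = 22
a_7 = 2·22 + 608·273 = 552
Continuing the recurrence:
  a_8 = 354;  a_9 = 327;  a_10 = 969;  a_11 = 972;  a_12 = 831;  a_13 = 355
  a_14 = 449;  a_15 = 812;  a_16 = 168;  a_17 = 631;  a_18 = 488;  a_19 = 195
  a_20 = 448;  a_21 = 394;  a_22 = 742;  a_23 = 894;  a_24 = 892;  a_25 = 476
  a_26 = 446;  a_27 = 717;  a_28 = 172;  a_29 = 392;  a_30 = 424;  a_31 = 51
  a_32 = 599;  a_33 = 927;  a_34 = 788;  a_35 = 152;  a_36 = 133;  a_37 = 863
  a_38 = 861;  a_39 = 737;  a_40 = 282;  a_41 = 664;  a_42 = 245;  a_43 = 602
  a_44 = 832;  a_45 = 404;  a_46 = 146;  a_47 = 737;  a_48 = 441;  a_49 = 982
  a_50 = 689;  a_51 = 97;  a_52 = 371;  a_53 = 187;  a_54 = 935;  a_55 = 540
  a_56 = 484;  a_57 = 354;  a_58 = 352;  a_59 = 10;  a_60 = 128;  a_61 = 282
  a_62 = 695;  a_63 = 307;  a_64 = 403;  a_65 = 797;  a_66 = 422;  a_67 = 91
  a_68 = 472;  a_69 = 777;  a_70 = 965;  a_71 = 116;  a_72 = 723;  a_73 = 335
  a_74 = 330;  a_75 = 522;  a_76 = 893;  a_77 = 318;  a_78 = 738;  a_79 = 83
  a_80 = 874;  a_81 = 753;  a_82 = 146;  a_83 = 30;  a_84 = 36;  a_85 = 150
  a_86 = 999;  a_87 = 370;  a_88 = 714;  a_89 = 372;  a_90 = 986;  a_91 = 114
  a_92 = 370;  a_93 = 431;  a_94 = 815;  a_95 = 329;  a_96 = 759;  a_97 = 759
  a_98 = 868;  a_99 = 77;  a_100 = 191;  a_101 = 784;  a_102 = 652;  a_103 = 719
  a_104 = 308;  a_105 = 871;  a_106 = 323;  a_107 = 489;  a_108 = 607;  a_109 = 871
  a_110 = 495;  a_111 = 833;  a_112 = 935;  a_113 = 807;  a_114 = 9;  a_115 = 300
  a_116 = 18;  a_117 = 816;  a_118 = 468;  a_119 = 636;  a_120 = 269;  a_121 = 779
  a_122 = 643;  a_123 = 688;  a_124 = 828;  a_125 = 216;  a_126 = 365;  a_127 = 888
  a_128 = 707;  a_129 = 494;  a_130 = 1;  a_131 = 681;  a_132 = 961;  a_133 = 262
  a_134 = 601;  a_135 = 67;  a_136 = 284;  a_137 = 944;  a_138 = 3;  a_139 = 846
  a_140 = 489;  a_141 = 756;  a_142 = 160;  a_143 = 873;  a_144 = 144;  a_145 = 338
  a_146 = 445;  a_147 = 558;  a_148 = 255;  a_149 = 750;  a_150 = 145;  a_151 = 222
  a_152 = 821;  a_153 = 403;  a_154 = 519;  a_155 = 875;  a_156 = 476;  a_157 = 200
  a_158 = 225;  a_159 = 970;  a_160 = 507;  a_161 = 509;  a_162 = 520;  a_163 = 749
  a_164 = 832;  a_165 = 988;  a_166 = 305;  a_167 = 959;  a_168 = 693;  a_169 = 247
  a_170 = 76;  a_171 = 996;  a_172 = 777;  a_173 = 713;  a_174 = 621;  a_175 = 876
  a_176 = 945;  a_177 = 737;  a_178 = 904;  a_179 = 899;  a_180 = 516;  a_181 = 746
  a_182 = 412;  a_183 = 342;  a_184 = 948;  a_185 = 969;  a_186 = 165;  a_187 = 226
  a_188 = 881;  a_189 = 937;  a_190 = 734;  a_191 = 70;  a_192 = 434;  a_193 = 41
  a_194 = 605;  a_195 = 913;  a_196 = 372;  a_197 = 898;  a_198 = 947;  a_199 = 1000
  a_200 = 628;  a_201 = 829;  a_202 = 62
a_203 = 2·62 + 608·829 = 665
a_204 = 2·665 + 608·62 = 684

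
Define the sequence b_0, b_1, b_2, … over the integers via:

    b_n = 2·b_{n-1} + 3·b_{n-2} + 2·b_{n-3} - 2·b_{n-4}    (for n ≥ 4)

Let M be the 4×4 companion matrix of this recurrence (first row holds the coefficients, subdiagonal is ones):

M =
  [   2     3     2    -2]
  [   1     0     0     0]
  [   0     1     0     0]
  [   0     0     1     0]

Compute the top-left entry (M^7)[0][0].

2022

(M^7)[0][0] is the top entry after applying M 7 times to the unit state (1, 0, 0, 0). Equivalently it is h_{10} for the auxiliary sequence (h_n) obeying the same recurrence with h_3 = 1 and h_i = 0 for 0 ≤ i < 3:
h_4 = 2·1 + 3·0 + 2·0 + -2·0 = 2
h_5 = 2·2 + 3·1 + 2·0 + -2·0 = 7
h_6 = 2·7 + 3·2 + 2·1 + -2·0 = 22
h_7 = 2·22 + 3·7 + 2·2 + -2·1 = 67
h_8 = 2·67 + 3·22 + 2·7 + -2·2 = 210
h_9 = 2·210 + 3·67 + 2·22 + -2·7 = 651
h_10 = 2·651 + 3·210 + 2·67 + -2·22 = 2022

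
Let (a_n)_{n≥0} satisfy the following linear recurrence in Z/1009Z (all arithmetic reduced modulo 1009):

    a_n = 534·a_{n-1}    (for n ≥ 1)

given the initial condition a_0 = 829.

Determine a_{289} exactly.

427

a_1 = 534·829 = 744
a_2 = 534·744 = 759
a_3 = 534·759 = 697
a_4 = 534·697 = 886
a_5 = 534·886 = 912
a_6 = 534·912 = 670
Continuing the recurrence:
  a_7 = 594;  a_8 = 370;  a_9 = 825;  a_10 = 626;  a_11 = 305;  a_12 = 421
  a_13 = 816;  a_14 = 865;  a_15 = 797;  a_16 = 809;  a_17 = 154;  a_18 = 507
  a_19 = 326;  a_20 = 536;  a_21 = 677;  a_22 = 296;  a_23 = 660;  a_24 = 299
  a_25 = 244;  a_26 = 135;  a_27 = 451;  a_28 = 692;  a_29 = 234;  a_30 = 849
  a_31 = 325;  a_32 = 2;  a_33 = 59;  a_34 = 227;  a_35 = 138;  a_36 = 35
  a_37 = 528;  a_38 = 441;  a_39 = 397;  a_40 = 108;  a_41 = 159;  a_42 = 150
  a_43 = 389;  a_44 = 881;  a_45 = 260;  a_46 = 607;  a_47 = 249;  a_48 = 787
  a_49 = 514;  a_50 = 28;  a_51 = 826;  a_52 = 151;  a_53 = 923;  a_54 = 490
  a_55 = 329;  a_56 = 120;  a_57 = 513;  a_58 = 503;  a_59 = 208;  a_60 = 82
  a_61 = 401;  a_62 = 226;  a_63 = 613;  a_64 = 426;  a_65 = 459;  a_66 = 928
  a_67 = 133;  a_68 = 392;  a_69 = 465;  a_70 = 96;  a_71 = 814;  a_72 = 806
  a_73 = 570;  a_74 = 671;  a_75 = 119;  a_76 = 988;  a_77 = 894;  a_78 = 139
  a_79 = 569;  a_80 = 137;  a_81 = 510;  a_82 = 919;  a_83 = 372;  a_84 = 884
  a_85 = 853;  a_86 = 443;  a_87 = 456;  a_88 = 335;  a_89 = 297;  a_90 = 185
  a_91 = 917;  a_92 = 313;  a_93 = 657;  a_94 = 715;  a_95 = 408;  a_96 = 937
  a_97 = 903;  a_98 = 909;  a_99 = 77;  a_100 = 758;  a_101 = 163;  a_102 = 268
  a_103 = 843;  a_104 = 148;  a_105 = 330;  a_106 = 654;  a_107 = 122;  a_108 = 572
  a_109 = 730;  a_110 = 346;  a_111 = 117;  a_112 = 929;  a_113 = 667;  a_114 = 1
  a_115 = 534;  a_116 = 618;  a_117 = 69;  a_118 = 522;  a_119 = 264;  a_120 = 725
  a_121 = 703;  a_122 = 54;  a_123 = 584;  a_124 = 75;  a_125 = 699;  a_126 = 945
  a_127 = 130;  a_128 = 808;  a_129 = 629;  a_130 = 898;  a_131 = 257;  a_132 = 14
  a_133 = 413;  a_134 = 580;  a_135 = 966;  a_136 = 245;  a_137 = 669;  a_138 = 60
  a_139 = 761;  a_140 = 756;  a_141 = 104;  a_142 = 41;  a_143 = 705;  a_144 = 113
  a_145 = 811;  a_146 = 213;  a_147 = 734;  a_148 = 464;  a_149 = 571;  a_150 = 196
  a_151 = 737;  a_152 = 48;  a_153 = 407;  a_154 = 403;  a_155 = 285;  a_156 = 840
  a_157 = 564;  a_158 = 494;  a_159 = 447;  a_160 = 574;  a_161 = 789;  a_162 = 573
  a_163 = 255;  a_164 = 964;  a_165 = 186;  a_166 = 442;  a_167 = 931;  a_168 = 726
  a_169 = 228;  a_170 = 672;  a_171 = 653;  a_172 = 597;  a_173 = 963;  a_174 = 661
  a_175 = 833;  a_176 = 862;  a_177 = 204;  a_178 = 973;  a_179 = 956;  a_180 = 959
  a_181 = 543;  a_182 = 379;  a_183 = 586;  a_184 = 134;  a_185 = 926;  a_186 = 74
  a_187 = 165;  a_188 = 327;  a_189 = 61;  a_190 = 286;  a_191 = 365;  a_192 = 173
  a_193 = 563;  a_194 = 969;  a_195 = 838;  a_196 = 505;  a_197 = 267;  a_198 = 309
  a_199 = 539;  a_200 = 261;  a_201 = 132;  a_202 = 867;  a_203 = 856;  a_204 = 27
  a_205 = 292;  a_206 = 542;  a_207 = 854;  a_208 = 977;  a_209 = 65;  a_210 = 404
  a_211 = 819;  a_212 = 449;  a_213 = 633;  a_214 = 7;  a_215 = 711;  a_216 = 290
  a_217 = 483;  a_218 = 627;  a_219 = 839;  a_220 = 30;  a_221 = 885;  a_222 = 378
  a_223 = 52;  a_224 = 525;  a_225 = 857;  a_226 = 561;  a_227 = 910;  a_228 = 611
  a_229 = 367;  a_230 = 232;  a_231 = 790;  a_232 = 98;  a_233 = 873;  a_234 = 24
  a_235 = 708;  a_236 = 706;  a_237 = 647;  a_238 = 420;  a_239 = 282;  a_240 = 247
  a_241 = 728;  a_242 = 287;  a_243 = 899;  a_244 = 791;  a_245 = 632;  a_246 = 482
  a_247 = 93;  a_248 = 221;  a_249 = 970;  a_250 = 363;  a_251 = 114;  a_252 = 336
  a_253 = 831;  a_254 = 803;  a_255 = 986;  a_256 = 835;  a_257 = 921;  a_258 = 431
  a_259 = 102;  a_260 = 991;  a_261 = 478;  a_262 = 984;  a_263 = 776;  a_264 = 694
  a_265 = 293;  a_266 = 67;  a_267 = 463;  a_268 = 37;  a_269 = 587;  a_270 = 668
  a_271 = 535;  a_272 = 143;  a_273 = 687;  a_274 = 591;  a_275 = 786;  a_276 = 989
  a_277 = 419;  a_278 = 757;  a_279 = 638;  a_280 = 659;  a_281 = 774;  a_282 = 635
  a_283 = 66;  a_284 = 938;  a_285 = 428;  a_286 = 518;  a_287 = 146
a_288 = 534·146 = 271
a_289 = 534·271 = 427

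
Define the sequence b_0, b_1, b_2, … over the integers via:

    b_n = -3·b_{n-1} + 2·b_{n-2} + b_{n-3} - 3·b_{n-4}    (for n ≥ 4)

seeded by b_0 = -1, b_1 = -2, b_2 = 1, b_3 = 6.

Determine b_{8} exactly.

-2585

b_4 = -3·6 + 2·1 + 1·-2 + -3·-1 = -15
b_5 = -3·-15 + 2·6 + 1·1 + -3·-2 = 64
b_6 = -3·64 + 2·-15 + 1·6 + -3·1 = -219
b_7 = -3·-219 + 2·64 + 1·-15 + -3·6 = 752
b_8 = -3·752 + 2·-219 + 1·64 + -3·-15 = -2585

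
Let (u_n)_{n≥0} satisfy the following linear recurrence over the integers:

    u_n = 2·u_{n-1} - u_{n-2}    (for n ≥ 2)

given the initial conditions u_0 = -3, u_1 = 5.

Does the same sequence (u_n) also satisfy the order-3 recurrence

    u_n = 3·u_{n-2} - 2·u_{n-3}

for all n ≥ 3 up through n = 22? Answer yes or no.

Terms u_0..u_22: -3, 5, 13, 21, 29, 37, 45, 53, 61, 69, 77, 85, 93, 101, 109, 117, 125, 133, 141, 149, 157, 165, 173
n=3: candidate gives 21, actual u_3 = 21 ✓
n=4: candidate gives 29, actual u_4 = 29 ✓
n=5: candidate gives 37, actual u_5 = 37 ✓
n=6: candidate gives 45, actual u_6 = 45 ✓
n=7: candidate gives 53, actual u_7 = 53 ✓
n=8: candidate gives 61, actual u_8 = 61 ✓
n=9: candidate gives 69, actual u_9 = 69 ✓
n=10: candidate gives 77, actual u_10 = 77 ✓
n=11: candidate gives 85, actual u_11 = 85 ✓
n=12: candidate gives 93, actual u_12 = 93 ✓
n=13: candidate gives 101, actual u_13 = 101 ✓
n=14: candidate gives 109, actual u_14 = 109 ✓
n=15: candidate gives 117, actual u_15 = 117 ✓
n=16: candidate gives 125, actual u_16 = 125 ✓
n=17: candidate gives 133, actual u_17 = 133 ✓
n=18: candidate gives 141, actual u_18 = 141 ✓
n=19: candidate gives 149, actual u_19 = 149 ✓
n=20: candidate gives 157, actual u_20 = 157 ✓
n=21: candidate gives 165, actual u_21 = 165 ✓
n=22: candidate gives 173, actual u_22 = 173 ✓

yes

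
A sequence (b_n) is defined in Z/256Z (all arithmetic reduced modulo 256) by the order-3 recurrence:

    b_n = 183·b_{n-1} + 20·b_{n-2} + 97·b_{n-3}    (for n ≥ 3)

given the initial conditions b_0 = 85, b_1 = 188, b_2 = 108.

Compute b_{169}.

b_3 = 183·108 + 20·188 + 97·85 = 25
b_4 = 183·25 + 20·108 + 97·188 = 139
b_5 = 183·139 + 20·25 + 97·108 = 61
b_6 = 183·61 + 20·139 + 97·25 = 240
b_7 = 183·240 + 20·61 + 97·139 = 255
b_8 = 183·255 + 20·240 + 97·61 = 38
Continuing the recurrence:
  b_9 = 6;  b_10 = 225;  b_11 = 181;  b_12 = 61;  b_13 = 0;  b_14 = 89
  b_15 = 188;  b_16 = 88;  b_17 = 81;  b_18 = 3;  b_19 = 209;  b_20 = 84
  b_21 = 131;  b_22 = 102;  b_23 = 250;  b_24 = 81;  b_25 = 21;  b_26 = 17
  b_27 = 124;  b_28 = 237;  b_29 = 140;  b_30 = 148;  b_31 = 137;  b_32 = 139
  b_33 = 37;  b_34 = 56;  b_35 = 151;  b_36 = 86;  b_37 = 126;  b_38 = 1
  b_39 = 37;  b_40 = 69;  b_41 = 152;  b_42 = 17;  b_43 = 44;  b_44 = 96
  b_45 = 129;  b_46 = 99;  b_47 = 57;  b_48 = 92;  b_49 = 187;  b_50 = 118
  b_51 = 210;  b_52 = 49;  b_53 = 37;  b_54 = 217;  b_55 = 148;  b_56 = 197
  b_57 = 156;  b_58 = 252;  b_59 = 249;  b_60 = 203;  b_61 = 13;  b_62 = 128
  b_63 = 111;  b_64 = 70;  b_65 = 54;  b_66 = 33;  b_67 = 85;  b_68 = 205
  b_69 = 176;  b_70 = 9;  b_71 = 220;  b_72 = 168;  b_73 = 177;  b_74 = 3
  b_75 = 161;  b_76 = 100;  b_77 = 51;  b_78 = 70;  b_79 = 234;  b_80 = 17
  b_81 = 245;  b_82 = 33;  b_83 = 44;  b_84 = 221;  b_85 = 236;  b_86 = 164
  b_87 = 105;  b_88 = 75;  b_89 = 245;  b_90 = 200;  b_91 = 135;  b_92 = 246
  b_93 = 46;  b_94 = 65;  b_95 = 69;  b_96 = 213;  b_97 = 72;  b_98 = 65
  b_99 = 204;  b_100 = 48;  b_101 = 225;  b_102 = 227;  b_103 = 9;  b_104 = 108
  b_105 = 235;  b_106 = 214;  b_107 = 66;  b_108 = 241;  b_109 = 133;  b_110 = 233
  b_111 = 68;  b_112 = 53;  b_113 = 124;  b_114 = 140;  b_115 = 217;  b_116 = 11
  b_117 = 221;  b_118 = 16;  b_119 = 223;  b_120 = 102;  b_121 = 102;  b_122 = 97
  b_123 = 245;  b_124 = 93;  b_125 = 96;  b_126 = 185;  b_127 = 252;  b_128 = 248
  b_129 = 17;  b_130 = 3;  b_131 = 113;  b_132 = 116;  b_133 = 227;  b_134 = 38
  b_135 = 218;  b_136 = 209;  b_137 = 213;  b_138 = 49;  b_139 = 220;  b_140 = 205
  b_141 = 76;  b_142 = 180;  b_143 = 73;  b_144 = 11;  b_145 = 197;  b_146 = 88
  b_147 = 119;  b_148 = 150;  b_149 = 222;  b_150 = 129;  b_151 = 101;  b_152 = 101
  b_153 = 248;  b_154 = 113;  b_155 = 108;  b_156 = 0;  b_157 = 65;  b_158 = 99
  b_159 = 217;  b_160 = 124;  b_161 = 27;  b_162 = 54;  b_163 = 178;  b_164 = 177
  b_165 = 229;  b_166 = 249;  b_167 = 244
b_168 = 183·244 + 20·249 + 97·229 = 165
b_169 = 183·165 + 20·244 + 97·249 = 92

92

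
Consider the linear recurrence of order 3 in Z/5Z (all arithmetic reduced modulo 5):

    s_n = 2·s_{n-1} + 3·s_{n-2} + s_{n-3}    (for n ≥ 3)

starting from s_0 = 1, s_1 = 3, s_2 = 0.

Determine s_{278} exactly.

0

s_3 = 2·0 + 3·3 + 1·1 = 0
s_4 = 2·0 + 3·0 + 1·3 = 3
s_5 = 2·3 + 3·0 + 1·0 = 1
s_6 = 2·1 + 3·3 + 1·0 = 1
s_7 = 2·1 + 3·1 + 1·3 = 3
s_8 = 2·3 + 3·1 + 1·1 = 0
(s_6, s_7, s_8) = (1, 3, 0) = (s_0, s_1, s_2), so the sequence has period 6.
278 ≡ 2 (mod 6), hence s_278 = s_2 = 0.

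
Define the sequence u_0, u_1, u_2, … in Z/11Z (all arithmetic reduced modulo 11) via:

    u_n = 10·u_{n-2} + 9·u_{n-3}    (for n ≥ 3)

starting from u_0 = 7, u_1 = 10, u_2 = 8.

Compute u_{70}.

7

u_3 = 0·8 + 10·10 + 9·7 = 9
u_4 = 0·9 + 10·8 + 9·10 = 5
u_5 = 0·5 + 10·9 + 9·8 = 8
u_6 = 0·8 + 10·5 + 9·9 = 10
u_7 = 0·10 + 10·8 + 9·5 = 4
u_8 = 0·4 + 10·10 + 9·8 = 7
u_9 = 0·7 + 10·4 + 9·10 = 9
u_10 = 0·9 + 10·7 + 9·4 = 7
u_11 = 0·7 + 10·9 + 9·7 = 10
u_12 = 0·10 + 10·7 + 9·9 = 8
(u_10, u_11, u_12) = (7, 10, 8) = (u_0, u_1, u_2), so the sequence has period 10.
70 ≡ 0 (mod 10), hence u_70 = u_0 = 7.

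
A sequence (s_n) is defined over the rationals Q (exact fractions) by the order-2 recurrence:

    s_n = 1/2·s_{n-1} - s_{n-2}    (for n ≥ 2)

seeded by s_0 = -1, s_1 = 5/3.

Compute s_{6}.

s_2 = 1/2·5/3 + -1·-1 = 11/6
s_3 = 1/2·11/6 + -1·5/3 = -3/4
s_4 = 1/2·-3/4 + -1·11/6 = -53/24
s_5 = 1/2·-53/24 + -1·-3/4 = -17/48
s_6 = 1/2·-17/48 + -1·-53/24 = 65/32

65/32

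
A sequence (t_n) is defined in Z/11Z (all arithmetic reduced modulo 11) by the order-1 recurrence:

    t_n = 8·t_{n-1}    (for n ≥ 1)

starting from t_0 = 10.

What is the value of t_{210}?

t_1 = 8·10 = 3
t_2 = 8·3 = 2
t_3 = 8·2 = 5
t_4 = 8·5 = 7
t_5 = 8·7 = 1
t_6 = 8·1 = 8
t_7 = 8·8 = 9
t_8 = 8·9 = 6
t_9 = 8·6 = 4
t_10 = 8·4 = 10
(t_10) = (10) = (t_0), so the sequence has period 10.
210 ≡ 0 (mod 10), hence t_210 = t_0 = 10.

10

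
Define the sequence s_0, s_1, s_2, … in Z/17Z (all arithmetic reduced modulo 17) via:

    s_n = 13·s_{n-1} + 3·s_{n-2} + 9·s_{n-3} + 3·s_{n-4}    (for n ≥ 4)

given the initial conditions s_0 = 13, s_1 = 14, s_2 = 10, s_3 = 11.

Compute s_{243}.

s_4 = 13·11 + 3·10 + 9·14 + 3·13 = 15
s_5 = 13·15 + 3·11 + 9·10 + 3·14 = 3
s_6 = 13·3 + 3·15 + 9·11 + 3·10 = 9
s_7 = 13·9 + 3·3 + 9·15 + 3·11 = 5
s_8 = 13·5 + 3·9 + 9·3 + 3·15 = 11
s_9 = 13·11 + 3·5 + 9·9 + 3·3 = 10
s_10 = 13·10 + 3·11 + 9·5 + 3·9 = 14
s_11 = 13·14 + 3·10 + 9·11 + 3·5 = 3
s_12 = 13·3 + 3·14 + 9·10 + 3·11 = 0
s_13 = 13·0 + 3·3 + 9·14 + 3·10 = 12
s_14 = 13·12 + 3·0 + 9·3 + 3·14 = 4
s_15 = 13·4 + 3·12 + 9·0 + 3·3 = 12
s_16 = 13·12 + 3·4 + 9·12 + 3·0 = 4
s_17 = 13·4 + 3·12 + 9·4 + 3·12 = 7
s_18 = 13·7 + 3·4 + 9·12 + 3·4 = 2
s_19 = 13·2 + 3·7 + 9·4 + 3·12 = 0
s_20 = 13·0 + 3·2 + 9·7 + 3·4 = 13
s_21 = 13·13 + 3·0 + 9·2 + 3·7 = 4
s_22 = 13·4 + 3·13 + 9·0 + 3·2 = 12
s_23 = 13·12 + 3·4 + 9·13 + 3·0 = 13
s_24 = 13·13 + 3·12 + 9·4 + 3·13 = 8
s_25 = 13·8 + 3·13 + 9·12 + 3·4 = 8
s_26 = 13·8 + 3·8 + 9·13 + 3·12 = 9
s_27 = 13·9 + 3·8 + 9·8 + 3·13 = 14
s_28 = 13·14 + 3·9 + 9·8 + 3·8 = 16
s_29 = 13·16 + 3·14 + 9·9 + 3·8 = 15
s_30 = 13·15 + 3·16 + 9·14 + 3·9 = 5
s_31 = 13·5 + 3·15 + 9·16 + 3·14 = 7
s_32 = 13·7 + 3·5 + 9·15 + 3·16 = 0
s_33 = 13·0 + 3·7 + 9·5 + 3·15 = 9
s_34 = 13·9 + 3·0 + 9·7 + 3·5 = 8
s_35 = 13·8 + 3·9 + 9·0 + 3·7 = 16
s_36 = 13·16 + 3·8 + 9·9 + 3·0 = 7
s_37 = 13·7 + 3·16 + 9·8 + 3·9 = 0
s_38 = 13·0 + 3·7 + 9·16 + 3·8 = 2
s_39 = 13·2 + 3·0 + 9·7 + 3·16 = 1
s_40 = 13·1 + 3·2 + 9·0 + 3·7 = 6
s_41 = 13·6 + 3·1 + 9·2 + 3·0 = 14
s_42 = 13·14 + 3·6 + 9·1 + 3·2 = 11
s_43 = 13·11 + 3·14 + 9·6 + 3·1 = 4
s_44 = 13·4 + 3·11 + 9·14 + 3·6 = 8
s_45 = 13·8 + 3·4 + 9·11 + 3·14 = 2
s_46 = 13·2 + 3·8 + 9·4 + 3·11 = 0
s_47 = 13·0 + 3·2 + 9·8 + 3·4 = 5
s_48 = 13·5 + 3·0 + 9·2 + 3·8 = 5
s_49 = 13·5 + 3·5 + 9·0 + 3·2 = 1
s_50 = 13·1 + 3·5 + 9·5 + 3·0 = 5
s_51 = 13·5 + 3·1 + 9·5 + 3·5 = 9
s_52 = 13·9 + 3·5 + 9·1 + 3·5 = 3
s_53 = 13·3 + 3·9 + 9·5 + 3·1 = 12
s_54 = 13·12 + 3·3 + 9·9 + 3·5 = 6
s_55 = 13·6 + 3·12 + 9·3 + 3·9 = 15
s_56 = 13·15 + 3·6 + 9·12 + 3·3 = 7
s_57 = 13·7 + 3·15 + 9·6 + 3·12 = 5
s_58 = 13·5 + 3·7 + 9·15 + 3·6 = 1
s_59 = 13·1 + 3·5 + 9·7 + 3·15 = 0
s_60 = 13·0 + 3·1 + 9·5 + 3·7 = 1
s_61 = 13·1 + 3·0 + 9·1 + 3·5 = 3
s_62 = 13·3 + 3·1 + 9·0 + 3·1 = 11
s_63 = 13·11 + 3·3 + 9·1 + 3·0 = 8
s_64 = 13·8 + 3·11 + 9·3 + 3·1 = 14
s_65 = 13·14 + 3·8 + 9·11 + 3·3 = 8
s_66 = 13·8 + 3·14 + 9·8 + 3·11 = 13
s_67 = 13·13 + 3·8 + 9·14 + 3·8 = 3
s_68 = 13·3 + 3·13 + 9·8 + 3·14 = 5
s_69 = 13·5 + 3·3 + 9·13 + 3·8 = 11
s_70 = 13·11 + 3·5 + 9·3 + 3·13 = 3
s_71 = 13·3 + 3·11 + 9·5 + 3·3 = 7
s_72 = 13·7 + 3·3 + 9·11 + 3·5 = 10
s_73 = 13·10 + 3·7 + 9·3 + 3·11 = 7
s_74 = 13·7 + 3·10 + 9·7 + 3·3 = 6
s_75 = 13·6 + 3·7 + 9·10 + 3·7 = 6
s_76 = 13·6 + 3·6 + 9·7 + 3·10 = 2
s_77 = 13·2 + 3·6 + 9·6 + 3·7 = 0
s_78 = 13·0 + 3·2 + 9·6 + 3·6 = 10
s_79 = 13·10 + 3·0 + 9·2 + 3·6 = 13
s_80 = 13·13 + 3·10 + 9·0 + 3·2 = 1
s_81 = 13·1 + 3·13 + 9·10 + 3·0 = 6
s_82 = 13·6 + 3·1 + 9·13 + 3·10 = 7
s_83 = 13·7 + 3·6 + 9·1 + 3·13 = 4
s_84 = 13·4 + 3·7 + 9·6 + 3·1 = 11
s_85 = 13·11 + 3·4 + 9·7 + 3·6 = 15
s_86 = 13·15 + 3·11 + 9·4 + 3·7 = 13
s_87 = 13·13 + 3·15 + 9·11 + 3·4 = 2
s_88 = 13·2 + 3·13 + 9·15 + 3·11 = 12
s_89 = 13·12 + 3·2 + 9·13 + 3·15 = 1
s_90 = 13·1 + 3·12 + 9·2 + 3·13 = 4
s_91 = 13·4 + 3·1 + 9·12 + 3·2 = 16
s_92 = 13·16 + 3·4 + 9·1 + 3·12 = 10
s_93 = 13·10 + 3·16 + 9·4 + 3·1 = 13
s_94 = 13·13 + 3·10 + 9·16 + 3·4 = 15
s_95 = 13·15 + 3·13 + 9·10 + 3·16 = 15
s_96 = 13·15 + 3·15 + 9·13 + 3·10 = 13
s_97 = 13·13 + 3·15 + 9·15 + 3·13 = 14
s_98 = 13·14 + 3·13 + 9·15 + 3·15 = 10
s_99 = 13·10 + 3·14 + 9·13 + 3·15 = 11
(s_96, s_97, s_98, s_99) = (13, 14, 10, 11) = (s_0, s_1, s_2, s_3), so the sequence has period 96.
243 ≡ 51 (mod 96), hence s_243 = s_51 = 9.

9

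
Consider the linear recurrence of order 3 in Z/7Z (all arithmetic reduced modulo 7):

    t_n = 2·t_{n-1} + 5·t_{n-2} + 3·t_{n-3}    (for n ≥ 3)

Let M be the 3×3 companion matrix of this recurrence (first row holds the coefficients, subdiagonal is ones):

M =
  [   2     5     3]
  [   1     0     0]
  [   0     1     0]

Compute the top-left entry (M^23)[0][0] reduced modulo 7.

(M^23)[0][0] is the top entry after applying M 23 times to the unit state (1, 0, 0). Equivalently it is h_{25} for the auxiliary sequence (h_n) obeying the same recurrence with h_2 = 1 and h_i = 0 for 0 ≤ i < 2:
h_3 = 2·1 + 5·0 + 3·0 = 2
h_4 = 2·2 + 5·1 + 3·0 = 2
h_5 = 2·2 + 5·2 + 3·1 = 3
h_6 = 2·3 + 5·2 + 3·2 = 1
h_7 = 2·1 + 5·3 + 3·2 = 2
h_8 = 2·2 + 5·1 + 3·3 = 4
h_9 = 2·4 + 5·2 + 3·1 = 0
h_10 = 2·0 + 5·4 + 3·2 = 5
h_11 = 2·5 + 5·0 + 3·4 = 1
h_12 = 2·1 + 5·5 + 3·0 = 6
h_13 = 2·6 + 5·1 + 3·5 = 4
h_14 = 2·4 + 5·6 + 3·1 = 6
h_15 = 2·6 + 5·4 + 3·6 = 1
h_16 = 2·1 + 5·6 + 3·4 = 2
h_17 = 2·2 + 5·1 + 3·6 = 6
h_18 = 2·6 + 5·2 + 3·1 = 4
h_19 = 2·4 + 5·6 + 3·2 = 2
h_20 = 2·2 + 5·4 + 3·6 = 0
h_21 = 2·0 + 5·2 + 3·4 = 1
h_22 = 2·1 + 5·0 + 3·2 = 1
h_23 = 2·1 + 5·1 + 3·0 = 0
h_24 = 2·0 + 5·1 + 3·1 = 1
h_25 = 2·1 + 5·0 + 3·1 = 5

5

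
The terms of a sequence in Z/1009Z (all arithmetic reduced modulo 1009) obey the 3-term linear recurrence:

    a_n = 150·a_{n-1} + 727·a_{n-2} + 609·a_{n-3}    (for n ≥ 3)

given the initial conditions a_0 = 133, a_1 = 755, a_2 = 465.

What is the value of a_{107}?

a_3 = 150·465 + 727·755 + 609·133 = 395
a_4 = 150·395 + 727·465 + 609·755 = 459
a_5 = 150·459 + 727·395 + 609·465 = 503
a_6 = 150·503 + 727·459 + 609·395 = 911
a_7 = 150·911 + 727·503 + 609·459 = 896
a_8 = 150·896 + 727·911 + 609·503 = 187
a_9 = 150·187 + 727·896 + 609·911 = 234
a_10 = 150·234 + 727·187 + 609·896 = 323
a_11 = 150·323 + 727·234 + 609·187 = 490
a_12 = 150·490 + 727·323 + 609·234 = 813
a_13 = 150·813 + 727·490 + 609·323 = 875
a_14 = 150·875 + 727·813 + 609·490 = 612
a_15 = 150·612 + 727·875 + 609·813 = 134
a_16 = 150·134 + 727·612 + 609·875 = 1007
a_17 = 150·1007 + 727·134 + 609·612 = 641
a_18 = 150·641 + 727·1007 + 609·134 = 736
a_19 = 150·736 + 727·641 + 609·1007 = 59
a_20 = 150·59 + 727·736 + 609·641 = 966
a_21 = 150·966 + 727·59 + 609·736 = 347
a_22 = 150·347 + 727·966 + 609·59 = 216
a_23 = 150·216 + 727·347 + 609·966 = 178
a_24 = 150·178 + 727·216 + 609·347 = 536
a_25 = 150·536 + 727·178 + 609·216 = 308
a_26 = 150·308 + 727·536 + 609·178 = 423
a_27 = 150·423 + 727·308 + 609·536 = 318
a_28 = 150·318 + 727·423 + 609·308 = 960
a_29 = 150·960 + 727·318 + 609·423 = 150
a_30 = 150·150 + 727·960 + 609·318 = 937
a_31 = 150·937 + 727·150 + 609·960 = 806
a_32 = 150·806 + 727·937 + 609·150 = 484
a_33 = 150·484 + 727·806 + 609·937 = 233
a_34 = 150·233 + 727·484 + 609·806 = 851
a_35 = 150·851 + 727·233 + 609·484 = 523
a_36 = 150·523 + 727·851 + 609·233 = 545
a_37 = 150·545 + 727·523 + 609·851 = 491
a_38 = 150·491 + 727·545 + 609·523 = 343
a_39 = 150·343 + 727·491 + 609·545 = 715
a_40 = 150·715 + 727·343 + 609·491 = 789
a_41 = 150·789 + 727·715 + 609·343 = 491
a_42 = 150·491 + 727·789 + 609·715 = 31
a_43 = 150·31 + 727·491 + 609·789 = 602
a_44 = 150·602 + 727·31 + 609·491 = 184
a_45 = 150·184 + 727·602 + 609·31 = 822
a_46 = 150·822 + 727·184 + 609·602 = 124
a_47 = 150·124 + 727·822 + 609·184 = 761
a_48 = 150·761 + 727·124 + 609·822 = 614
a_49 = 150·614 + 727·761 + 609·124 = 437
a_50 = 150·437 + 727·614 + 609·761 = 683
a_51 = 150·683 + 727·437 + 609·614 = 1001
a_52 = 150·1001 + 727·683 + 609·437 = 688
a_53 = 150·688 + 727·1001 + 609·683 = 759
a_54 = 150·759 + 727·688 + 609·1001 = 727
a_55 = 150·727 + 727·759 + 609·688 = 205
a_56 = 150·205 + 727·727 + 609·759 = 402
a_57 = 150·402 + 727·205 + 609·727 = 264
a_58 = 150·264 + 727·402 + 609·205 = 631
a_59 = 150·631 + 727·264 + 609·402 = 662
a_60 = 150·662 + 727·631 + 609·264 = 405
a_61 = 150·405 + 727·662 + 609·631 = 41
a_62 = 150·41 + 727·405 + 609·662 = 470
a_63 = 150·470 + 727·41 + 609·405 = 865
a_64 = 150·865 + 727·470 + 609·41 = 990
a_65 = 150·990 + 727·865 + 609·470 = 99
a_66 = 150·99 + 727·990 + 609·865 = 115
a_67 = 150·115 + 727·99 + 609·990 = 968
a_68 = 150·968 + 727·115 + 609·99 = 522
a_69 = 150·522 + 727·968 + 609·115 = 475
a_70 = 150·475 + 727·522 + 609·968 = 986
a_71 = 150·986 + 727·475 + 609·522 = 896
a_72 = 150·896 + 727·986 + 609·475 = 327
a_73 = 150·327 + 727·896 + 609·986 = 315
a_74 = 150·315 + 727·327 + 609·896 = 236
a_75 = 150·236 + 727·315 + 609·327 = 417
a_76 = 150·417 + 727·236 + 609·315 = 159
a_77 = 150·159 + 727·417 + 609·236 = 539
a_78 = 150·539 + 727·159 + 609·417 = 382
a_79 = 150·382 + 727·539 + 609·159 = 115
a_80 = 150·115 + 727·382 + 609·539 = 662
a_81 = 150·662 + 727·115 + 609·382 = 844
a_82 = 150·844 + 727·662 + 609·115 = 870
a_83 = 150·870 + 727·844 + 609·662 = 13
a_84 = 150·13 + 727·870 + 609·844 = 194
a_85 = 150·194 + 727·13 + 609·870 = 314
a_86 = 150·314 + 727·194 + 609·13 = 309
a_87 = 150·309 + 727·314 + 609·194 = 273
a_88 = 150·273 + 727·309 + 609·314 = 751
a_89 = 150·751 + 727·273 + 609·309 = 856
a_90 = 150·856 + 727·751 + 609·273 = 137
a_91 = 150·137 + 727·856 + 609·751 = 411
a_92 = 150·411 + 727·137 + 609·856 = 469
a_93 = 150·469 + 727·411 + 609·137 = 548
a_94 = 150·548 + 727·469 + 609·411 = 459
a_95 = 150·459 + 727·548 + 609·469 = 153
a_96 = 150·153 + 727·459 + 609·548 = 219
a_97 = 150·219 + 727·153 + 609·459 = 841
a_98 = 150·841 + 727·219 + 609·153 = 165
a_99 = 150·165 + 727·841 + 609·219 = 670
a_100 = 150·670 + 727·165 + 609·841 = 90
a_101 = 150·90 + 727·670 + 609·165 = 720
a_102 = 150·720 + 727·90 + 609·670 = 276
a_103 = 150·276 + 727·720 + 609·90 = 124
a_104 = 150·124 + 727·276 + 609·720 = 873
a_105 = 150·873 + 727·124 + 609·276 = 717
a_106 = 150·717 + 727·873 + 609·124 = 447
a_107 = 150·447 + 727·717 + 609·873 = 985

985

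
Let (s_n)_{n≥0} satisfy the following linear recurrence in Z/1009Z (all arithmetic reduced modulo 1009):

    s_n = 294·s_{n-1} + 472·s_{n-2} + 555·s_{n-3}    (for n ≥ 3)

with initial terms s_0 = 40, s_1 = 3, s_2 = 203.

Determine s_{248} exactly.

424

s_3 = 294·203 + 472·3 + 555·40 = 560
s_4 = 294·560 + 472·203 + 555·3 = 790
s_5 = 294·790 + 472·560 + 555·203 = 818
s_6 = 294·818 + 472·790 + 555·560 = 937
s_7 = 294·937 + 472·818 + 555·790 = 214
s_8 = 294·214 + 472·937 + 555·818 = 620
Continuing the recurrence:
  s_9 = 159;  s_10 = 70;  s_11 = 813;  s_12 = 94;  s_13 = 208;  s_14 = 776
  s_15 = 115;  s_16 = 932;  s_17 = 200;  s_18 = 516;  s_19 = 560;  s_20 = 566
  s_21 = 714;  s_22 = 848;  s_23 = 422;  s_24 = 386;  s_25 = 324;  s_26 = 95
  s_27 = 569;  s_28 = 454;  s_29 = 719;  s_30 = 863;  s_31 = 527;  s_32 = 751
  s_33 = 43;  s_34 = 722;  s_35 = 582;  s_36 = 987;  s_37 = 988;  s_38 = 725
  s_39 = 327;  s_40 = 885;  s_41 = 628;  s_42 = 853;  s_43 = 112;  s_44 = 91
  s_45 = 101;  s_46 = 609;  s_47 = 757;  s_48 = 12;  s_49 = 599;  s_50 = 541
  s_51 = 446;  s_52 = 513;  s_53 = 694;  s_54 = 519;  s_55 = 47;  s_56 = 214
  s_57 = 824;  s_58 = 55;  s_59 = 197;  s_60 = 374;  s_61 = 386;  s_62 = 792
  s_63 = 57;  s_64 = 421;  s_65 = 982;  s_66 = 429;  s_67 = 950;  s_68 = 645
  s_69 = 313;  s_70 = 477;  s_71 = 189;  s_72 = 375;  s_73 = 53;  s_74 = 831
  s_75 = 198;  s_76 = 584;  s_77 = 886;  s_78 = 262;  s_79 = 32;  s_80 = 231
  s_81 = 394;  s_82 = 468;  s_83 = 742;  s_84 = 855;  s_85 = 657;  s_86 = 537
  s_87 = 101;  s_88 = 15;  s_89 = 1003;  s_90 = 831;  s_91 = 584;  s_92 = 603
  s_93 = 990;  s_94 = 777;  s_95 = 194;  s_96 = 554;  s_97 = 568;  s_98 = 371
  s_99 = 538;  s_100 = 746;  s_101 = 108;  s_102 = 370;  s_103 = 674;  s_104 = 884
  s_105 = 390;  s_106 = 905;  s_107 = 382;  s_108 = 177;  s_109 = 65;  s_110 = 865
  s_111 = 814;  s_112 = 578;  s_113 = 999;  s_114 = 211;  s_115 = 738;  s_116 = 242
  s_117 = 810;  s_118 = 159;  s_119 = 354;  s_120 = 67;  s_121 = 583;  s_122 = 941
  s_123 = 768;  s_124 = 653;  s_125 = 130;  s_126 = 791;  s_127 = 479;  s_128 = 99
  s_129 = 7;  s_130 = 832;  s_131 = 157;  s_132 = 805;  s_133 = 649;  s_134 = 33
  s_135 = 1;  s_136 = 717;  s_137 = 542;  s_138 = 890;  s_139 = 256;  s_140 = 53
  s_141 = 748;  s_142 = 561;  s_143 = 527;  s_144 = 427;  s_145 = 526;  s_146 = 895
  s_147 = 718;  s_148 = 209;  s_149 = 66;  s_150 = 943;  s_151 = 609;  s_152 = 886
  s_153 = 748;  s_154 = 396;  s_155 = 642;  s_156 = 753;  s_157 = 553;  s_158 = 514
  s_159 = 649;  s_160 = 732;  s_161 = 615;  s_162 = 607;  s_163 = 195;  s_164 = 48
  s_165 = 86;  s_166 = 779;  s_167 = 621;  s_168 = 664;  s_169 = 465;  s_170 = 690
  s_171 = 813;  s_172 = 442;  s_173 = 642;  s_174 = 18;  s_175 = 694;  s_176 = 775
  s_177 = 368;  s_178 = 503;  s_179 = 1007;  s_180 = 135;  s_181 = 76;  s_182 = 198
  s_183 = 506;  s_184 = 871;  s_185 = 405;  s_186 = 785;  s_187 = 282;  s_188 = 155
  s_189 = 877;  s_190 = 161;  s_191 = 425;  s_192 = 548;  s_193 = 44;  s_194 = 949
  s_195 = 532;  s_196 = 149;  s_197 = 279;  s_198 = 627;  s_199 = 166;  s_200 = 138
  s_201 = 751;  s_202 = 694;  s_203 = 437;  s_204 = 66;  s_205 = 393;  s_206 = 764
  s_207 = 764;  s_208 = 175;  s_209 = 626;  s_210 = 508;  s_211 = 116;  s_212 = 775
  s_213 = 511;  s_214 = 239;  s_215 = 977;  s_216 = 558;  s_217 = 82;  s_218 = 321
  s_219 = 826;  s_220 = 951;  s_221 = 61;  s_222 = 992;  s_223 = 685;  s_224 = 196
  s_225 = 197;  s_226 = 880;  s_227 = 380;  s_228 = 745;  s_229 = 888;  s_230 = 268
  s_231 = 276;  s_232 = 234;  s_233 = 712;  s_234 = 744;  s_235 = 568;  s_236 = 175
  s_237 = 941;  s_238 = 482;  s_239 = 901;  s_240 = 608;  s_241 = 767;  s_242 = 502
  s_243 = 501;  s_244 = 705;  s_245 = 917;  s_246 = 565
s_247 = 294·565 + 472·917 + 555·705 = 380
s_248 = 294·380 + 472·565 + 555·917 = 424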